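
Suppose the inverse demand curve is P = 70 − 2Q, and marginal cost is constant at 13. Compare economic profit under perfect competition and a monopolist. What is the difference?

Competitive firms price at marginal cost: P = 13, giving Q = 28.5.
Profit = (13 − 13)·28.5 = 0.
Monopoly sets MR = MC: 70 − 4Q = 13 ⇒ Q = 14.25, P = 70 − 2·14.25 = 41.5.
Profit = (41.5 − 13)·14.25 = 406.125.
Change in economic profit: 406.125 − 0 = 406.125.

Economic profit rises by 406.125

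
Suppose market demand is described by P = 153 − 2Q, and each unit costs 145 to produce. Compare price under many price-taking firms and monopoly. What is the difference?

P rises by 4

Under competition P = MC = 145, so Q = (153 − 145)/2 = 4.
A monopolist chooses Q where MR = MC. MR = 153 − 4Q; setting this equal to 145 gives Q = 2 and P = 149.
Change in price: 149 − 145 = 4.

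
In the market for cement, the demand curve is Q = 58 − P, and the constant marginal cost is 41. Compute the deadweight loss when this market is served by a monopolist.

Inverting demand: P = 58 − Q.
Competitive firms price at marginal cost: P = 41, giving Q = 17.
Monopoly sets MR = MC: 58 − 2Q = 41 ⇒ Q = 8.5, P = 58 − 8.5 = 49.5.
DWL is the triangle between Q = 8.5 and Q = 17: ½·(17 − 8.5)·(49.5 − 41) = 36.125.

DWL = 36.125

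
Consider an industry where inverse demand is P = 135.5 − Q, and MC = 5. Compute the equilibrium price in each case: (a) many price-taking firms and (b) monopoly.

Under competition P = MC = 5, so Q = (135.5 − 5)/1 = 130.5.
A monopolist chooses Q where MR = MC. MR = 135.5 − 2Q; setting this equal to 5 gives Q = 65.25 and P = 70.25.

Competition: P = 5; Monopoly: P = 70.25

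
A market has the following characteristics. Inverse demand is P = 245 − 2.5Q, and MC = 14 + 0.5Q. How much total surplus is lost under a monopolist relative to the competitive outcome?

DWL = 1837.5

Under competition P = MC: 245 − 2.5Q = 14 + 0.5Q ⇒ Q = 77, P = 52.5.
Monopoly sets MR = MC: 245 − 5Q = 14 + 0.5Q ⇒ Q = 42, P = 245 − 2.5·42 = 140.
CS = ½·(245 − 52.5)·77 = 7411.25; PS = (52.5·77 − 14·77 − ½·0.5·77²) = 1482.25; TS = 8893.5.
CS = ½·(245 − 140)·42 = 2205; PS = (140·42 − 14·42 − ½·0.5·42²) = 4851; TS = 7056.
DWL = 8893.5 − 7056 = 1837.5.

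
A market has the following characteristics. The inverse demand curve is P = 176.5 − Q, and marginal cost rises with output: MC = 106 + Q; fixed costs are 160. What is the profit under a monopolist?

A monopolist chooses Q where MR = MC. MR = 176.5 − 2Q; setting this equal to 106 + Q gives Q = 23.5 and P = 153.
Profit = 153·23.5 − (106·23.5 + ½·1·23.5²) − 160 = 668.375.

Profit = 668.375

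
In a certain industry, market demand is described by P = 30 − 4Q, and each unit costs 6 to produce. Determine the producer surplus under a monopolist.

The monopolist equates marginal revenue to marginal cost: 30 − 8Q = 6, so Q = 3. From demand, P = 18.
PS = (18 − 6)·3 = 36.

PS = 36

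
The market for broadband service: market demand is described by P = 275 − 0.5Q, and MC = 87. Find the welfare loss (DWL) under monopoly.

Competitive firms price at marginal cost: P = 87, giving Q = 376.
Monopoly sets MR = MC: 275 − Q = 87 ⇒ Q = 188, P = 275 − 0.5·188 = 181.
DWL is the triangle between Q = 188 and Q = 376: ½·(376 − 188)·(181 − 87) = 8836.

DWL = 8836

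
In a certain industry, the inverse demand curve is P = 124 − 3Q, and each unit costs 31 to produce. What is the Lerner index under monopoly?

Monopoly sets MR = MC: 124 − 6Q = 31 ⇒ Q = 15.5, P = 124 − 3·15.5 = 77.5.
Lerner index = (P − MC)/P = (77.5 − 31)/77.5 = 0.6.

Lerner index = 0.6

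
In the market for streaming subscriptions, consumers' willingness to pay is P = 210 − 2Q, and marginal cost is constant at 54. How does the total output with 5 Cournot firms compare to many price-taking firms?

Cournot: Q = 65; Competition: Q = 78

With 5 symmetric Cournot firms, each firm's FOC gives 210 − 12q = 54, so q = 13, Q = 5·13 = 65, and P = 80.
Competitive firms price at marginal cost: P = 54, giving Q = 78.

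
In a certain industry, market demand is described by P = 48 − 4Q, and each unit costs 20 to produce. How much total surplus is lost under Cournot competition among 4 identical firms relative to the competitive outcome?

DWL = 3.92

Perfect competition: P = MC = 20, so 48 − 4Q = 20 and Q = 7.
In a 4-firm Cournot equilibrium, symmetry and the first-order condition give q = (48 − 20)/(20) = 1.4. So Q = 5.6 and P = 25.6.
DWL is the triangle between Q = 5.6 and Q = 7: ½·(7 − 5.6)·(25.6 − 20) = 3.92.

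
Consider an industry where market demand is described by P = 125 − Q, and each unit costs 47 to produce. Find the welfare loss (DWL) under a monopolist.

Under competition P = MC = 47, so Q = (125 − 47)/1 = 78.
A monopolist chooses Q where MR = MC. MR = 125 − 2Q; setting this equal to 47 gives Q = 39 and P = 86.
DWL is the triangle between Q = 39 and Q = 78: ½·(78 − 39)·(86 − 47) = 760.5.

DWL = 760.5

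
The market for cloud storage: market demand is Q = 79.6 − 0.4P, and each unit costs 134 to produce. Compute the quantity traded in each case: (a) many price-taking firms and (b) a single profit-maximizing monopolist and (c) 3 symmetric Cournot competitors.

Inverting demand: P = 199 − 2.5Q.
Under competition P = MC = 134, so Q = (199 − 134)/2.5 = 26.
A monopolist chooses Q where MR = MC. MR = 199 − 5Q; setting this equal to 134 gives Q = 13 and P = 166.5.
Cournot with 3 identical firms: the symmetric best-response condition is 199 − 10q = 134. Each firm produces q = 6.5, total output Q = 19.5, price P = 150.25.

Competition: Q = 26; Monopoly: Q = 13; Cournot: Q = 19.5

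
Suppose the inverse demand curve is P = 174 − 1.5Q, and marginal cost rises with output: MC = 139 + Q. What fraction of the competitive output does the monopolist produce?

A monopolist chooses Q where MR = MC. MR = 174 − 3Q; setting this equal to 139 + Q gives Q = 8.75 and P = 160.875.
Competitive equilibrium sets price equal to marginal cost: 174 − 1.5Q = 139 + Q, so Q = 14 and P = 153.
Ratio Q_m/Q_c = 8.75/14 = 0.625.

Q_m/Q_c = 0.625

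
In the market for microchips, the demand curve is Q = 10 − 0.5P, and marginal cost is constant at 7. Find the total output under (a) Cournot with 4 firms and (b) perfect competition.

Inverting demand: P = 20 − 2Q.
Cournot with 4 identical firms: the symmetric best-response condition is 20 − 10q = 7. Each firm produces q = 1.3, total output Q = 5.2, price P = 9.6.
Perfect competition: P = MC = 7, so 20 − 2Q = 7 and Q = 6.5.

Cournot: Q = 5.2; Competition: Q = 6.5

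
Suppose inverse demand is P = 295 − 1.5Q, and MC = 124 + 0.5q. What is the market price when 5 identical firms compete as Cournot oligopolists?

P = 160

With 5 symmetric Cournot firms, each firm's FOC gives 295 − 9q = 124 + 0.5q, so q = 18, Q = 5·18 = 90, and P = 160.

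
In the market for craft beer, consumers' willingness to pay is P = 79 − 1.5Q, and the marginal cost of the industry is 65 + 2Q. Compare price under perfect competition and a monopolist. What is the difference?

Price rises by 1.8

Under competition P = MC: 79 − 1.5Q = 65 + 2Q ⇒ Q = 4, P = 73.
Monopoly sets MR = MC: 79 − 3Q = 65 + 2Q ⇒ Q = 2.8, P = 79 − 1.5·2.8 = 74.8.
Change in price: 74.8 − 73 = 1.8.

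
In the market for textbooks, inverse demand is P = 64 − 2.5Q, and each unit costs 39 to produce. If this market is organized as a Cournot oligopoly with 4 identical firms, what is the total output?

Q = 8

In a 4-firm Cournot equilibrium, symmetry and the first-order condition give q = (64 − 39)/(12.5) = 2. So Q = 8 and P = 44.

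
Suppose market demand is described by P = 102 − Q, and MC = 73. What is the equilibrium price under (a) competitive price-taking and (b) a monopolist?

Competition: P = 73; Monopoly: P = 87.5

Under competition P = MC = 73, so Q = (102 − 73)/1 = 29.
A monopolist chooses Q where MR = MC. MR = 102 − 2Q; setting this equal to 73 gives Q = 14.5 and P = 87.5.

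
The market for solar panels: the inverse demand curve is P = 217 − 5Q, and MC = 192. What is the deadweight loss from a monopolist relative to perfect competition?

Competitive firms price at marginal cost: P = 192, giving Q = 5.
The monopolist equates marginal revenue to marginal cost: 217 − 10Q = 192, so Q = 2.5. From demand, P = 204.5.
DWL is the triangle between Q = 2.5 and Q = 5: ½·(5 − 2.5)·(204.5 − 192) = 15.625.

DWL = 15.625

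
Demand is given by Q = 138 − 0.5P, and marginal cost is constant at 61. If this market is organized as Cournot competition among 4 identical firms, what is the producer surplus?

Inverting demand: P = 276 − 2Q.
With 4 symmetric Cournot firms, each firm's FOC gives 276 − 10q = 61, so q = 21.5, Q = 4·21.5 = 86, and P = 104.
PS = (104 − 61)·86 = 3698.

PS = 3698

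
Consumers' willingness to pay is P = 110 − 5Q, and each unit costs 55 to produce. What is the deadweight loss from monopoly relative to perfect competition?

DWL = 75.625

Under competition P = MC = 55, so Q = (110 − 55)/5 = 11.
The monopolist equates marginal revenue to marginal cost: 110 − 10Q = 55, so Q = 5.5. From demand, P = 82.5.
DWL is the triangle between Q = 5.5 and Q = 11: ½·(11 − 5.5)·(82.5 − 55) = 75.625.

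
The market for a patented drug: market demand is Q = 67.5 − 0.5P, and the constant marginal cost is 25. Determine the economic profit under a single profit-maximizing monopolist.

Inverting demand: P = 135 − 2Q.
The monopolist equates marginal revenue to marginal cost: 135 − 4Q = 25, so Q = 27.5. From demand, P = 80.
Profit = (80 − 25)·27.5 = 1512.5.

Profit = 1512.5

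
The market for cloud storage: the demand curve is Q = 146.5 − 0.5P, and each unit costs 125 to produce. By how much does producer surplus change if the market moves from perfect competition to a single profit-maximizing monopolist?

PS rises by 3528

Inverting demand: P = 293 − 2Q.
Competitive firms price at marginal cost: P = 125, giving Q = 84.
PS = (125 − 125)·84 = 0.
A monopolist chooses Q where MR = MC. MR = 293 − 4Q; setting this equal to 125 gives Q = 42 and P = 209.
PS = (209 − 125)·42 = 3528.
Change in producer surplus: 3528 − 0 = 3528.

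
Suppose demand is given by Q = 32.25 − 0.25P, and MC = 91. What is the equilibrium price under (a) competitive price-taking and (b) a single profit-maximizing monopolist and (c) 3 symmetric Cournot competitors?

Inverting demand: P = 129 − 4Q.
Competitive firms price at marginal cost: P = 91, giving Q = 9.5.
The monopolist equates marginal revenue to marginal cost: 129 − 8Q = 91, so Q = 4.75. From demand, P = 110.
In a 3-firm Cournot equilibrium, symmetry and the first-order condition give q = (129 − 91)/(16) = 2.375. So Q = 7.125 and P = 100.5.

Competition: P = 91; Monopoly: P = 110; Cournot: P = 100.5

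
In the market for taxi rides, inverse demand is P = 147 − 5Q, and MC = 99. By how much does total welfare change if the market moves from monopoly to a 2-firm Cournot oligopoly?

A monopolist chooses Q where MR = MC. MR = 147 − 10Q; setting this equal to 99 gives Q = 4.8 and P = 123.
CS = ½·(147 − 123)·4.8 = 57.6; PS = (123 − 99)·4.8 = 115.2; TS = 172.8.
Cournot with 2 identical firms: the symmetric best-response condition is 147 − 15q = 99. Each firm produces q = 3.2, total output Q = 6.4, price P = 115.
CS = ½·(147 − 115)·6.4 = 102.4; PS = (115 − 99)·6.4 = 102.4; TS = 204.8.
Change in total welfare: 204.8 − 172.8 = 32.

Total welfare rises by 32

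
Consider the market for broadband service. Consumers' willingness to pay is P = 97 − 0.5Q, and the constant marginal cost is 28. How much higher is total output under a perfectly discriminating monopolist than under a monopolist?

Total output rises by 69

Monopoly sets MR = MC: 97 − Q = 28 ⇒ Q = 69, P = 97 − 0.5·69 = 62.5.
A perfectly discriminating monopolist sells every unit with P(Q) ≥ MC(Q), so output equals the competitive quantity Q = 138. Each buyer pays their reservation price, so CS = 0 and the firm captures all surplus.
Change in total output: 138 − 69 = 69.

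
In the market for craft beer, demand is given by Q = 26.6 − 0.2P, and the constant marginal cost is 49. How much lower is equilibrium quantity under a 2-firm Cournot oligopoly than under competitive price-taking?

Inverting demand: P = 133 − 5Q.
Perfect competition: P = MC = 49, so 133 − 5Q = 49 and Q = 16.8.
With 2 symmetric Cournot firms, each firm's FOC gives 133 − 15q = 49, so q = 5.6, Q = 2·5.6 = 11.2, and P = 77.
Change in equilibrium quantity: 11.2 − 16.8 = −5.6.

Equilibrium quantity falls by 5.6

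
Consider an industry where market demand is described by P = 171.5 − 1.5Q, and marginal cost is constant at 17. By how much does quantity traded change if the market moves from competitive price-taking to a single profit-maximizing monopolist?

Under competition P = MC = 17, so Q = (171.5 − 17)/1.5 = 103.
The monopolist equates marginal revenue to marginal cost: 171.5 − 3Q = 17, so Q = 51.5. From demand, P = 94.25.
Change in quantity traded: 51.5 − 103 = −51.5.

Quantity traded falls by 51.5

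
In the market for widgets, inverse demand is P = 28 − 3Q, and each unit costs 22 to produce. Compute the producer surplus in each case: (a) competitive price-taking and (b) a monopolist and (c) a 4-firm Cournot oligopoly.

Competition: PS = 0; Monopoly: PS = 3; Cournot: PS = 1.92

Under competition P = MC = 22, so Q = (28 − 22)/3 = 2.
PS = (22 − 22)·2 = 0.
The monopolist equates marginal revenue to marginal cost: 28 − 6Q = 22, so Q = 1. From demand, P = 25.
PS = (25 − 22)·1 = 3.
Cournot with 4 identical firms: the symmetric best-response condition is 28 − 15q = 22. Each firm produces q = 0.4, total output Q = 1.6, price P = 23.2.
PS = (23.2 − 22)·1.6 = 1.92.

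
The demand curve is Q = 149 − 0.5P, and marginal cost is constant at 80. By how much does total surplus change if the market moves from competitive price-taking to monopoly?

Total surplus falls by 2970.25

Inverting demand: P = 298 − 2Q.
Perfect competition: P = MC = 80, so 298 − 2Q = 80 and Q = 109.
CS = ½·(298 − 80)·109 = 11881; PS = (80 − 80)·109 = 0; TS = 11881.
Monopoly sets MR = MC: 298 − 4Q = 80 ⇒ Q = 54.5, P = 298 − 2·54.5 = 189.
CS = ½·(298 − 189)·54.5 = 2970.25; PS = (189 − 80)·54.5 = 5940.5; TS = 8910.75.
Change in total surplus: 8910.75 − 11881 = −2970.25.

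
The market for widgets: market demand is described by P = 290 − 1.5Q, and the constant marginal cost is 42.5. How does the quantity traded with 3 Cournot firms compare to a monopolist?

Cournot: Q = 123.75; Monopoly: Q = 82.5

With 3 symmetric Cournot firms, each firm's FOC gives 290 − 6q = 42.5, so q = 41.25, Q = 3·41.25 = 123.75, and P = 104.375.
A monopolist chooses Q where MR = MC. MR = 290 − 3Q; setting this equal to 42.5 gives Q = 82.5 and P = 166.25.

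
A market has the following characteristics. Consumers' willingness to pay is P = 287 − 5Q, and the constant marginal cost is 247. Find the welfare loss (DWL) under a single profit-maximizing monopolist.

Perfect competition: P = MC = 247, so 287 − 5Q = 247 and Q = 8.
Monopoly sets MR = MC: 287 − 10Q = 247 ⇒ Q = 4, P = 287 − 5·4 = 267.
DWL is the triangle between Q = 4 and Q = 8: ½·(8 − 4)·(267 − 247) = 40.

DWL = 40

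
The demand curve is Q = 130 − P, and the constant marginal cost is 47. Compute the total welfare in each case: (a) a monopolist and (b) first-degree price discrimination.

Inverting demand: P = 130 − Q.
The monopolist equates marginal revenue to marginal cost: 130 − 2Q = 47, so Q = 41.5. From demand, P = 88.5.
CS = ½·(130 − 88.5)·41.5 = 861.125; PS = (88.5 − 47)·41.5 = 1722.25; TS = 2583.375.
A perfectly discriminating monopolist sells every unit with P(Q) ≥ MC(Q), so output equals the competitive quantity Q = 83. Each buyer pays their reservation price, so CS = 0 and the firm captures all surplus.
TS = 3444.5 (equal to competitive TS).

Monopoly: TS = 2583.375; Perfect PD: TS = 3444.5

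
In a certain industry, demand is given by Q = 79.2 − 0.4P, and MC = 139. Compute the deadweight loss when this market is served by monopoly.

Inverting demand: P = 198 − 2.5Q.
Competitive firms price at marginal cost: P = 139, giving Q = 23.6.
Monopoly sets MR = MC: 198 − 5Q = 139 ⇒ Q = 11.8, P = 198 − 2.5·11.8 = 168.5.
DWL is the triangle between Q = 11.8 and Q = 23.6: ½·(23.6 − 11.8)·(168.5 − 139) = 174.05.

DWL = 174.05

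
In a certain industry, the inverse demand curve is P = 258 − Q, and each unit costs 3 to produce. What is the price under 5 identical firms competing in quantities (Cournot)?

P = 45.5

In a 5-firm Cournot equilibrium, symmetry and the first-order condition give q = (258 − 3)/(6) = 42.5. So Q = 212.5 and P = 45.5.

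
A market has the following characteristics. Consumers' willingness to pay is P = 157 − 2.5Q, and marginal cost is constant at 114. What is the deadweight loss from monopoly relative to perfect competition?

DWL = 92.45

Under competition P = MC = 114, so Q = (157 − 114)/2.5 = 17.2.
Monopoly sets MR = MC: 157 − 5Q = 114 ⇒ Q = 8.6, P = 157 − 2.5·8.6 = 135.5.
DWL is the triangle between Q = 8.6 and Q = 17.2: ½·(17.2 − 8.6)·(135.5 − 114) = 92.45.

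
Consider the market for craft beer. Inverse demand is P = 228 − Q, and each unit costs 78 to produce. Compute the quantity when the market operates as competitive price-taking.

Competitive firms price at marginal cost: P = 78, giving Q = 150.

Q = 150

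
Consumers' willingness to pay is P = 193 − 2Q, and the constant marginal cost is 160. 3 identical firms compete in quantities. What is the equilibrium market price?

In a 3-firm Cournot equilibrium, symmetry and the first-order condition give q = (193 − 160)/(8) = 4.125. So Q = 12.375 and P = 168.25.

P = 168.25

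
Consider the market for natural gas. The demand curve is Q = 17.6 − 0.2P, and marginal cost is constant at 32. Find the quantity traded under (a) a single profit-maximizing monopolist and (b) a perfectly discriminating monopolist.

Inverting demand: P = 88 − 5Q.
A monopolist chooses Q where MR = MC. MR = 88 − 10Q; setting this equal to 32 gives Q = 5.6 and P = 60.
With perfect price discrimination, output is the efficient level Q = 11.2 (where demand meets MC), but every buyer pays their willingness to pay: CS = 0 and PS = total surplus.

Monopoly: Q = 5.6; Perfect PD: Q = 11.2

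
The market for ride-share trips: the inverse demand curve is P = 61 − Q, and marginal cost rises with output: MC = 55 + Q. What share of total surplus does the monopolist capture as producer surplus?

PS/TS = 0.75

Monopoly sets MR = MC: 61 − 2Q = 55 + Q ⇒ Q = 2, P = 61 − 2 = 59.
CS = ½·(61 − 59)·2 = 2.
PS = P·Q − VC(Q) = 59·2 − (55·2 + ½·1·2²) = 6.
Share captured = PS/TS = 6/8 = 0.75.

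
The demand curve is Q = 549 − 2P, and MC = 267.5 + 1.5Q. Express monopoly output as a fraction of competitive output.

Q_m/Q_c = 0.8

Inverting demand: P = 274.5 − 0.5Q.
Monopoly sets MR = MC: 274.5 − Q = 267.5 + 1.5Q ⇒ Q = 2.8, P = 274.5 − 0.5·2.8 = 273.1.
Competitive equilibrium sets price equal to marginal cost: 274.5 − 0.5Q = 267.5 + 1.5Q, so Q = 3.5 and P = 272.75.
Ratio Q_m/Q_c = 2.8/3.5 = 0.8.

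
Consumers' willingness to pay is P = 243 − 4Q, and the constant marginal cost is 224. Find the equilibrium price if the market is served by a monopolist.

A monopolist chooses Q where MR = MC. MR = 243 − 8Q; setting this equal to 224 gives Q = 2.375 and P = 233.5.

P = 233.5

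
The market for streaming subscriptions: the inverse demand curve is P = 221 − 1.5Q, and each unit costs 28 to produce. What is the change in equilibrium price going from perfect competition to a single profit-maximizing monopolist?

Equilibrium price rises by 96.5

Perfect competition: P = MC = 28, so 221 − 1.5Q = 28 and Q = 386/3.
Monopoly sets MR = MC: 221 − 3Q = 28 ⇒ Q = 193/3, P = 221 − 1.5·193/3 = 124.5.
Change in equilibrium price: 124.5 − 28 = 96.5.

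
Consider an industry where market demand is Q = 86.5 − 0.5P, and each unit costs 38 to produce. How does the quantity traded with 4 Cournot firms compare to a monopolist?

Inverting demand: P = 173 − 2Q.
In a 4-firm Cournot equilibrium, symmetry and the first-order condition give q = (173 − 38)/(10) = 13.5. So Q = 54 and P = 65.
A monopolist chooses Q where MR = MC. MR = 173 − 4Q; setting this equal to 38 gives Q = 33.75 and P = 105.5.

Cournot: Q = 54; Monopoly: Q = 33.75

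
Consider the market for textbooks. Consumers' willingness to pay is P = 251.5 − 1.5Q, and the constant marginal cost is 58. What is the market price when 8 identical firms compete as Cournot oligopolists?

In a 8-firm Cournot equilibrium, symmetry and the first-order condition give q = (251.5 − 58)/(13.5) = 43/3. So Q = 344/3 and P = 79.5.

P = 79.5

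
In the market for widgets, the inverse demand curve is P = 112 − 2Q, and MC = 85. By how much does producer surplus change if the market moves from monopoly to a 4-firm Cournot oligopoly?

The monopolist equates marginal revenue to marginal cost: 112 − 4Q = 85, so Q = 6.75. From demand, P = 98.5.
PS = (98.5 − 85)·6.75 = 91.125.
With 4 symmetric Cournot firms, each firm's FOC gives 112 − 10q = 85, so q = 2.7, Q = 4·2.7 = 10.8, and P = 90.4.
PS = (90.4 − 85)·10.8 = 58.32.
Change in producer surplus: 58.32 − 91.125 = −32.805.

Producer surplus falls by 32.805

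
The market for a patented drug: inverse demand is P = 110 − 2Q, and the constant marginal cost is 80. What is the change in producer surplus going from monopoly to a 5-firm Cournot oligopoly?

Monopoly sets MR = MC: 110 − 4Q = 80 ⇒ Q = 7.5, P = 110 − 2·7.5 = 95.
PS = (95 − 80)·7.5 = 112.5.
With 5 symmetric Cournot firms, each firm's FOC gives 110 − 12q = 80, so q = 2.5, Q = 5·2.5 = 12.5, and P = 85.
PS = (85 − 80)·12.5 = 62.5.
Change in producer surplus: 62.5 − 112.5 = −50.

Producer surplus falls by 50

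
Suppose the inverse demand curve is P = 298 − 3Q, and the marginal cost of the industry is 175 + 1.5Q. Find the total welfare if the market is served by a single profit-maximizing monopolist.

TS = 1412.04

A monopolist chooses Q where MR = MC. MR = 298 − 6Q; setting this equal to 175 + 1.5Q gives Q = 16.4 and P = 248.8.
CS = ½·(298 − 248.8)·16.4 = 403.44; PS = (248.8·16.4 − 175·16.4 − ½·1.5·16.4²) = 1008.6; TS = 1412.04.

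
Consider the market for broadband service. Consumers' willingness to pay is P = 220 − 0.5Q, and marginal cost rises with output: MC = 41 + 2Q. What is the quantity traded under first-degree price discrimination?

Q = 71.6

With perfect price discrimination, output is the efficient level Q = 71.6 (where demand meets MC), but every buyer pays their willingness to pay: CS = 0 and PS = total surplus.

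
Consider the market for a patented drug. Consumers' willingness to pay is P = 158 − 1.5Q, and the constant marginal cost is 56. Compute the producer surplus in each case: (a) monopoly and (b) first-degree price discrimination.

The monopolist equates marginal revenue to marginal cost: 158 − 3Q = 56, so Q = 34. From demand, P = 107.
PS = (107 − 56)·34 = 1734.
Under first-degree price discrimination the firm charges each unit its demand price and produces up to where P = MC, i.e. Q = 68. Consumer surplus is zero; producer surplus equals total surplus.
PS = ½·(158 − 56)·68 = 3468.

Monopoly: PS = 1734; Perfect PD: PS = 3468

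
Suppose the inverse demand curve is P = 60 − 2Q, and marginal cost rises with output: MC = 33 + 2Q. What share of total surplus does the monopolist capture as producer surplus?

PS/TS = 0.75

Monopoly sets MR = MC: 60 − 4Q = 33 + 2Q ⇒ Q = 4.5, P = 60 − 2·4.5 = 51.
CS = ½·(60 − 51)·4.5 = 20.25.
PS = P·Q − VC(Q) = 51·4.5 − (33·4.5 + ½·2·4.5²) = 60.75.
Share captured = PS/TS = 60.75/81 = 0.75.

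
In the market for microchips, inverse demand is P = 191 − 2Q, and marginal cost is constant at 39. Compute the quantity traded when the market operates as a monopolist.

Q = 38

A monopolist chooses Q where MR = MC. MR = 191 − 4Q; setting this equal to 39 gives Q = 38 and P = 115.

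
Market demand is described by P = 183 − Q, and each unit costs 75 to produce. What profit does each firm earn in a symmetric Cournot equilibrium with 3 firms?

π_i = 729

In a 3-firm Cournot equilibrium, symmetry and the first-order condition give q = (183 − 75)/(4) = 27. So Q = 81 and P = 102.
Each firm's profit = (102 − 75)·27 = 729.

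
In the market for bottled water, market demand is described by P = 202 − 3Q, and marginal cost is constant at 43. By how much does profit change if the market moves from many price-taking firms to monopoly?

π rises by 2106.75

Under competition P = MC = 43, so Q = (202 − 43)/3 = 53.
Profit = (43 − 43)·53 = 0.
Monopoly sets MR = MC: 202 − 6Q = 43 ⇒ Q = 26.5, P = 202 − 3·26.5 = 122.5.
Profit = (122.5 − 43)·26.5 = 2106.75.
Change in profit: 2106.75 − 0 = 2106.75.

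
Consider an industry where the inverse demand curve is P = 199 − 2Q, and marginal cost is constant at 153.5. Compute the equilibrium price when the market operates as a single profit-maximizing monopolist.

The monopolist equates marginal revenue to marginal cost: 199 − 4Q = 153.5, so Q = 11.375. From demand, P = 176.25.

P = 176.25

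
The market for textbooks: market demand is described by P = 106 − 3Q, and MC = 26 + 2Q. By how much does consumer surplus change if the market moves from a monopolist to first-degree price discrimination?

CS falls by 150

The monopolist equates marginal revenue to marginal cost: 106 − 6Q = 26 + 2Q, so Q = 10. From demand, P = 76.
CS = ½·(106 − 76)·10 = 150.
With perfect price discrimination, output is the efficient level Q = 16 (where demand meets MC), but every buyer pays their willingness to pay: CS = 0 and PS = total surplus.
CS = 0.
Change in consumer surplus: 0 − 150 = −150.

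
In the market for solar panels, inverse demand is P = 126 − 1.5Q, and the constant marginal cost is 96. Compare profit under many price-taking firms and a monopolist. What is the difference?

Profit rises by 150

Perfect competition: P = MC = 96, so 126 − 1.5Q = 96 and Q = 20.
Profit = (96 − 96)·20 = 0.
The monopolist equates marginal revenue to marginal cost: 126 − 3Q = 96, so Q = 10. From demand, P = 111.
Profit = (111 − 96)·10 = 150.
Change in profit: 150 − 0 = 150.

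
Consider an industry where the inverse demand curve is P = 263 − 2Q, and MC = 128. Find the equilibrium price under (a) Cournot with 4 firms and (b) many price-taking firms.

With 4 symmetric Cournot firms, each firm's FOC gives 263 − 10q = 128, so q = 13.5, Q = 4·13.5 = 54, and P = 155.
Under competition P = MC = 128, so Q = (263 − 128)/2 = 67.5.

Cournot: P = 155; Competition: P = 128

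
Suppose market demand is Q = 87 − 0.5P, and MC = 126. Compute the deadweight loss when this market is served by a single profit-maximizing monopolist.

DWL = 144

Inverting demand: P = 174 − 2Q.
Competitive firms price at marginal cost: P = 126, giving Q = 24.
The monopolist equates marginal revenue to marginal cost: 174 − 4Q = 126, so Q = 12. From demand, P = 150.
DWL is the triangle between Q = 12 and Q = 24: ½·(24 − 12)·(150 − 126) = 144.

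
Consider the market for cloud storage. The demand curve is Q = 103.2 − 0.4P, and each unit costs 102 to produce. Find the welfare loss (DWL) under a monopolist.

Inverting demand: P = 258 − 2.5Q.
Perfect competition: P = MC = 102, so 258 − 2.5Q = 102 and Q = 62.4.
Monopoly sets MR = MC: 258 − 5Q = 102 ⇒ Q = 31.2, P = 258 − 2.5·31.2 = 180.
DWL is the triangle between Q = 31.2 and Q = 62.4: ½·(62.4 − 31.2)·(180 − 102) = 1216.8.

DWL = 1216.8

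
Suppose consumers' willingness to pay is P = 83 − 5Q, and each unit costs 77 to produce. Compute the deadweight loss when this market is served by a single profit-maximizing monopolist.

Under competition P = MC = 77, so Q = (83 − 77)/5 = 1.2.
Monopoly sets MR = MC: 83 − 10Q = 77 ⇒ Q = 0.6, P = 83 − 5·0.6 = 80.
DWL is the triangle between Q = 0.6 and Q = 1.2: ½·(1.2 − 0.6)·(80 − 77) = 0.9.

DWL = 0.9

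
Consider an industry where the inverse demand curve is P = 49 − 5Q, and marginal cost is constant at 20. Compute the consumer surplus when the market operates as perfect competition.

CS = 84.1

Under competition P = MC = 20, so Q = (49 − 20)/5 = 5.8.
CS = ½·(49 − 20)·5.8 = 84.1.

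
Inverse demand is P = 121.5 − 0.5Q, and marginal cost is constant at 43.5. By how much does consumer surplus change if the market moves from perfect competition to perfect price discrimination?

Consumer surplus falls by 6084

Under competition P = MC = 43.5, so Q = (121.5 − 43.5)/0.5 = 156.
CS = ½·(121.5 − 43.5)·156 = 6084.
Under first-degree price discrimination the firm charges each unit its demand price and produces up to where P = MC, i.e. Q = 156. Consumer surplus is zero; producer surplus equals total surplus.
CS = 0.
Change in consumer surplus: 0 − 6084 = −6084.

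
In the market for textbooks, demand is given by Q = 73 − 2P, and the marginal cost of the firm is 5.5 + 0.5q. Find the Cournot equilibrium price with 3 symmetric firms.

P = 17.9

Inverting demand: P = 36.5 − 0.5Q.
Cournot with 3 identical firms: the symmetric best-response condition is 36.5 − 2q = 5.5 + 0.5q. Each firm produces q = 12.4, total output Q = 37.2, price P = 17.9.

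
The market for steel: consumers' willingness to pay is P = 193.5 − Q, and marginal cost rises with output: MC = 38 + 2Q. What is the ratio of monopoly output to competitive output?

Monopoly sets MR = MC: 193.5 − 2Q = 38 + 2Q ⇒ Q = 38.875, P = 193.5 − 38.875 = 154.625.
Under competition P = MC: 193.5 − Q = 38 + 2Q ⇒ Q = 311/6, P = 425/3.
Ratio Q_m/Q_c = 38.875/(311/6) = 0.75.

Q_m/Q_c = 0.75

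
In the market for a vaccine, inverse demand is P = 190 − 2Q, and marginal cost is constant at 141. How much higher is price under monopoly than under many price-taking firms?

Under competition P = MC = 141, so Q = (190 − 141)/2 = 24.5.
The monopolist equates marginal revenue to marginal cost: 190 − 4Q = 141, so Q = 12.25. From demand, P = 165.5.
Change in price: 165.5 − 141 = 24.5.

Price rises by 24.5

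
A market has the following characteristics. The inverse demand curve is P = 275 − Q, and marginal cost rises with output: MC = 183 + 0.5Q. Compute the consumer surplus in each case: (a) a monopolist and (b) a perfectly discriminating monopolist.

Monopoly: CS = 677.12; Perfect PD: CS = 0

Monopoly sets MR = MC: 275 − 2Q = 183 + 0.5Q ⇒ Q = 36.8, P = 275 − 36.8 = 238.2.
CS = ½·(275 − 238.2)·36.8 = 677.12.
With perfect price discrimination, output is the efficient level Q = 184/3 (where demand meets MC), but every buyer pays their willingness to pay: CS = 0 and PS = total surplus.
CS = 0.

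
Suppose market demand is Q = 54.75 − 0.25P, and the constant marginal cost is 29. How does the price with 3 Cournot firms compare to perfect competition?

Cournot: P = 76.5; Competition: P = 29

Inverting demand: P = 219 − 4Q.
Cournot with 3 identical firms: the symmetric best-response condition is 219 − 16q = 29. Each firm produces q = 11.875, total output Q = 35.625, price P = 76.5.
Perfect competition: P = MC = 29, so 219 − 4Q = 29 and Q = 47.5.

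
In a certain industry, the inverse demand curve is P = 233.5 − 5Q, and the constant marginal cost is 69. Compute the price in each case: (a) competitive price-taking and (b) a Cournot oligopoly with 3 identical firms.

Competition: P = 69; Cournot: P = 110.125

Perfect competition: P = MC = 69, so 233.5 − 5Q = 69 and Q = 32.9.
With 3 symmetric Cournot firms, each firm's FOC gives 233.5 − 20q = 69, so q = 8.225, Q = 3·8.225 = 24.675, and P = 110.125.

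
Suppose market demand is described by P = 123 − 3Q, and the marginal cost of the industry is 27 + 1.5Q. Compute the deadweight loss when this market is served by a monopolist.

DWL = 163.84

Competitive equilibrium sets price equal to marginal cost: 123 − 3Q = 27 + 1.5Q, so Q = 64/3 and P = 59.
The monopolist equates marginal revenue to marginal cost: 123 − 6Q = 27 + 1.5Q, so Q = 12.8. From demand, P = 84.6.
CS = ½·(123 − 59)·64/3 = 2048/3; PS = (59·64/3 − 27·64/3 − ½·1.5·(64/3)²) = 1024/3; TS = 1024.
CS = ½·(123 − 84.6)·12.8 = 245.76; PS = (84.6·12.8 − 27·12.8 − ½·1.5·12.8²) = 614.4; TS = 860.16.
DWL = 1024 − 860.16 = 163.84.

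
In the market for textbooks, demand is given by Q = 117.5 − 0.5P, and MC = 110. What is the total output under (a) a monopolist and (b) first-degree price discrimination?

Inverting demand: P = 235 − 2Q.
The monopolist equates marginal revenue to marginal cost: 235 − 4Q = 110, so Q = 31.25. From demand, P = 172.5.
Under first-degree price discrimination the firm charges each unit its demand price and produces up to where P = MC, i.e. Q = 62.5. Consumer surplus is zero; producer surplus equals total surplus.

Monopoly: Q = 31.25; Perfect PD: Q = 62.5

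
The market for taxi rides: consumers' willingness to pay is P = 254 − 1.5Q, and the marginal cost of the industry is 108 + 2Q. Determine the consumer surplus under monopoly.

CS = 639.48

The monopolist equates marginal revenue to marginal cost: 254 − 3Q = 108 + 2Q, so Q = 29.2. From demand, P = 210.2.
CS = ½·(254 − 210.2)·29.2 = 639.48.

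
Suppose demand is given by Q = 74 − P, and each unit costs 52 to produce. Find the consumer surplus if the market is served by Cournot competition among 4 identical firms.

CS = 154.88

Inverting demand: P = 74 − Q.
Cournot with 4 identical firms: the symmetric best-response condition is 74 − 5q = 52. Each firm produces q = 4.4, total output Q = 17.6, price P = 56.4.
CS = ½·(74 − 56.4)·17.6 = 154.88.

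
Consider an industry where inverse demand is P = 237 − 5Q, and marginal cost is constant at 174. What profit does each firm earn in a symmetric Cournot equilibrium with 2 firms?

In a 2-firm Cournot equilibrium, symmetry and the first-order condition give q = (237 − 174)/(15) = 4.2. So Q = 8.4 and P = 195.
Each firm's profit = (195 − 174)·4.2 = 88.2.

π_i = 88.2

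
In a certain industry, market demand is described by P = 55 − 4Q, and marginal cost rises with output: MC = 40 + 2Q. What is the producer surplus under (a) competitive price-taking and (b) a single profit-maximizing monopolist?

Competition: PS = 6.25; Monopoly: PS = 11.25

Competitive equilibrium sets price equal to marginal cost: 55 − 4Q = 40 + 2Q, so Q = 2.5 and P = 45.
PS = P·Q − VC(Q) = 45·2.5 − (40·2.5 + ½·2·2.5²) = 6.25.
A monopolist chooses Q where MR = MC. MR = 55 − 8Q; setting this equal to 40 + 2Q gives Q = 1.5 and P = 49.
PS = P·Q − VC(Q) = 49·1.5 − (40·1.5 + ½·2·1.5²) = 11.25.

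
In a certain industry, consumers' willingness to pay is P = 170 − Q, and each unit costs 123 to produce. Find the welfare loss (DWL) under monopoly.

DWL = 276.125

Perfect competition: P = MC = 123, so 170 − Q = 123 and Q = 47.
Monopoly sets MR = MC: 170 − 2Q = 123 ⇒ Q = 23.5, P = 170 − 23.5 = 146.5.
DWL is the triangle between Q = 23.5 and Q = 47: ½·(47 − 23.5)·(146.5 − 123) = 276.125.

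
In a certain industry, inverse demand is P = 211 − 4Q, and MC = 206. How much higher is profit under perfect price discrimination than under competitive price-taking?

π rises by 3.125

Under competition P = MC = 206, so Q = (211 − 206)/4 = 1.25.
Profit = (206 − 206)·1.25 = 0.
With perfect price discrimination, output is the efficient level Q = 1.25 (where demand meets MC), but every buyer pays their willingness to pay: CS = 0 and PS = total surplus.
PS equals the full surplus area, 3.125. Profit = 3.125 = 3.125.
Change in profit: 3.125 − 0 = 3.125.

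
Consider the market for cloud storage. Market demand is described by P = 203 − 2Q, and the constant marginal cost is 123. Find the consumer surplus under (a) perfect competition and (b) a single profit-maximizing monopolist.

Competition: CS = 1600; Monopoly: CS = 400

Perfect competition: P = MC = 123, so 203 − 2Q = 123 and Q = 40.
CS = ½·(203 − 123)·40 = 1600.
Monopoly sets MR = MC: 203 − 4Q = 123 ⇒ Q = 20, P = 203 − 2·20 = 163.
CS = ½·(203 − 163)·20 = 400.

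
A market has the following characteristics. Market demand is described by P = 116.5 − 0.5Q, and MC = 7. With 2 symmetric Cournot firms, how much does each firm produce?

Cournot with 2 identical firms: the symmetric best-response condition is 116.5 − 1.5q = 7. Each firm produces q = 73, total output Q = 146, price P = 43.5.

q_i = 73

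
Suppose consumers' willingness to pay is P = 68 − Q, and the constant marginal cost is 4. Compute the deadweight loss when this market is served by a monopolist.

DWL = 512

Perfect competition: P = MC = 4, so 68 − Q = 4 and Q = 64.
A monopolist chooses Q where MR = MC. MR = 68 − 2Q; setting this equal to 4 gives Q = 32 and P = 36.
DWL is the triangle between Q = 32 and Q = 64: ½·(64 − 32)·(36 − 4) = 512.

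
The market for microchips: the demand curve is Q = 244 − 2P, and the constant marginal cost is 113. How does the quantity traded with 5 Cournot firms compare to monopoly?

Inverting demand: P = 122 − 0.5Q.
Cournot with 5 identical firms: the symmetric best-response condition is 122 − 3q = 113. Each firm produces q = 3, total output Q = 15, price P = 114.5.
Monopoly sets MR = MC: 122 − Q = 113 ⇒ Q = 9, P = 122 − 0.5·9 = 117.5.

Cournot: Q = 15; Monopoly: Q = 9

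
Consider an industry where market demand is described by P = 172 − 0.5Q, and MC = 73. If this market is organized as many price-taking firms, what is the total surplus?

Perfect competition: P = MC = 73, so 172 − 0.5Q = 73 and Q = 198.
CS = ½·(172 − 73)·198 = 9801; PS = (73 − 73)·198 = 0; TS = 9801.

TS = 9801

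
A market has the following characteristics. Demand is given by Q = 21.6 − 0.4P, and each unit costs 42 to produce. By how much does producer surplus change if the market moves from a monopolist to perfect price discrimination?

Inverting demand: P = 54 − 2.5Q.
The monopolist equates marginal revenue to marginal cost: 54 − 5Q = 42, so Q = 2.4. From demand, P = 48.
PS = (48 − 42)·2.4 = 14.4.
Under first-degree price discrimination the firm charges each unit its demand price and produces up to where P = MC, i.e. Q = 4.8. Consumer surplus is zero; producer surplus equals total surplus.
PS = ½·(54 − 42)·4.8 = 28.8.
Change in producer surplus: 28.8 − 14.4 = 14.4.

PS rises by 14.4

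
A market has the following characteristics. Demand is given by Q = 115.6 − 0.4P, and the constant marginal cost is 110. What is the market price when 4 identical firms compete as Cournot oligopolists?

Inverting demand: P = 289 − 2.5Q.
With 4 symmetric Cournot firms, each firm's FOC gives 289 − 12.5q = 110, so q = 14.32, Q = 4·14.32 = 57.28, and P = 145.8.

P = 145.8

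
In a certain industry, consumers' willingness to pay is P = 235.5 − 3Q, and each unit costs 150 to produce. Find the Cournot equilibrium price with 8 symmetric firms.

P = 159.5

With 8 symmetric Cournot firms, each firm's FOC gives 235.5 − 27q = 150, so q = 19/6, Q = 8·19/6 = 76/3, and P = 159.5.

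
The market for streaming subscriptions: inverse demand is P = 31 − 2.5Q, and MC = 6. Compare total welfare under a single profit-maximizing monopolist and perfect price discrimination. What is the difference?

The monopolist equates marginal revenue to marginal cost: 31 − 5Q = 6, so Q = 5. From demand, P = 18.5.
CS = ½·(31 − 18.5)·5 = 31.25; PS = (18.5 − 6)·5 = 62.5; TS = 93.75.
With perfect price discrimination, output is the efficient level Q = 10 (where demand meets MC), but every buyer pays their willingness to pay: CS = 0 and PS = total surplus.
TS = 125 (equal to competitive TS).
Change in total welfare: 125 − 93.75 = 31.25.

TS rises by 31.25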